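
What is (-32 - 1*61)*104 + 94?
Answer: -9578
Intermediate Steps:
(-32 - 1*61)*104 + 94 = (-32 - 61)*104 + 94 = -93*104 + 94 = -9672 + 94 = -9578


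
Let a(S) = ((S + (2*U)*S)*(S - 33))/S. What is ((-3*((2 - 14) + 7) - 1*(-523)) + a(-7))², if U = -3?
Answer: 544644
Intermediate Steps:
a(S) = 165 - 5*S (a(S) = ((S + (2*(-3))*S)*(S - 33))/S = ((S - 6*S)*(-33 + S))/S = ((-5*S)*(-33 + S))/S = (-5*S*(-33 + S))/S = 165 - 5*S)
((-3*((2 - 14) + 7) - 1*(-523)) + a(-7))² = ((-3*((2 - 14) + 7) - 1*(-523)) + (165 - 5*(-7)))² = ((-3*(-12 + 7) + 523) + (165 + 35))² = ((-3*(-5) + 523) + 200)² = ((15 + 523) + 200)² = (538 + 200)² = 738² = 544644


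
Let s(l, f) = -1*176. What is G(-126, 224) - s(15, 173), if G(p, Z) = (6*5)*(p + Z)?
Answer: 3116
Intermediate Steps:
G(p, Z) = 30*Z + 30*p (G(p, Z) = 30*(Z + p) = 30*Z + 30*p)
s(l, f) = -176
G(-126, 224) - s(15, 173) = (30*224 + 30*(-126)) - 1*(-176) = (6720 - 3780) + 176 = 2940 + 176 = 3116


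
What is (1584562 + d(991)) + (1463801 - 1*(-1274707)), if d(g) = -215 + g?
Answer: 4323846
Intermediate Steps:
(1584562 + d(991)) + (1463801 - 1*(-1274707)) = (1584562 + (-215 + 991)) + (1463801 - 1*(-1274707)) = (1584562 + 776) + (1463801 + 1274707) = 1585338 + 2738508 = 4323846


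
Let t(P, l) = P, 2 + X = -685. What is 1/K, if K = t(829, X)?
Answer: 1/829 ≈ 0.0012063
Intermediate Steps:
X = -687 (X = -2 - 685 = -687)
K = 829
1/K = 1/829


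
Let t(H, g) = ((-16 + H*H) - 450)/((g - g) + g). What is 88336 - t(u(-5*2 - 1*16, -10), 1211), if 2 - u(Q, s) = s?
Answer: 15282174/173 ≈ 88336.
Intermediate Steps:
u(Q, s) = 2 - s
t(H, g) = (-466 + H²)/g (t(H, g) = ((-16 + H²) - 450)/(0 + g) = (-466 + H²)/g)
88336 - t(u(-5*2 - 1*16, -10), 1211) = 88336 - (-466 + (2 - 1*(-10))²)/1211 = 88336 - (-466 + (2 + 10)²)/1211 = 88336 - (-466 + 12²)/1211 = 88336 - (-466 + 144)/1211 = 88336 - (-322)/1211 = 88336 - 1*(-46/173) = 88336 + 46/173 = 15282174/173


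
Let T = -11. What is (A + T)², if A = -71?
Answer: 6724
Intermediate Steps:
(A + T)² = (-71 - 11)² = (-82)² = 6724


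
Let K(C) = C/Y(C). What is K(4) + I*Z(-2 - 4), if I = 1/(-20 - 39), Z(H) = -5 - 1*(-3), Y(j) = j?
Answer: 61/59 ≈ 1.0339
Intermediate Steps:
Z(H) = -2 (Z(H) = -5 + 3 = -2)
K(C) = 1 (K(C) = C/C = 1)
I = -1/59 (I = 1/(-59) = -1/59 ≈ -0.016949)
K(4) + I*Z(-2 - 4) = 1 - 1/59*(-2) = 1 + 2/59 = 61/59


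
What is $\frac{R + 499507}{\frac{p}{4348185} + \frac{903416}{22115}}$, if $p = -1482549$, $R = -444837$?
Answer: $\frac{70094310445390}{51939111051} \approx 1349.5$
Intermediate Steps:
$\frac{R + 499507}{\frac{p}{4348185} + \frac{903416}{22115}} = \frac{-444837 + 499507}{- \frac{1482549}{4348185} + \frac{903416}{22115}} = \frac{54670}{\left(-1482549\right) \frac{1}{4348185} + 903416 \cdot \frac{1}{22115}} = \frac{54670}{- \frac{494183}{1449395} + \frac{903416}{22115}} = \frac{54670}{\frac{51939111051}{1282134817}} = 54670 \cdot \frac{1282134817}{51939111051} = \frac{70094310445390}{51939111051}$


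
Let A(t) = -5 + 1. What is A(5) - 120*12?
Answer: -1444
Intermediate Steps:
A(t) = -4
A(5) - 120*12 = -4 - 120*12 = -4 - 1440 = -1444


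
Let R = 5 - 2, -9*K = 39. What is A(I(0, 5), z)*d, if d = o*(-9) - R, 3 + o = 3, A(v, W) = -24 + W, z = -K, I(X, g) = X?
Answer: 59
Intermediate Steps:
K = -13/3 (K = -⅑*39 = -13/3 ≈ -4.3333)
R = 3
z = 13/3 (z = -1*(-13/3) = 13/3 ≈ 4.3333)
o = 0 (o = -3 + 3 = 0)
d = -3 (d = 0*(-9) - 1*3 = 0 - 3 = -3)
A(I(0, 5), z)*d = (-24 + 13/3)*(-3) = -59/3*(-3) = 59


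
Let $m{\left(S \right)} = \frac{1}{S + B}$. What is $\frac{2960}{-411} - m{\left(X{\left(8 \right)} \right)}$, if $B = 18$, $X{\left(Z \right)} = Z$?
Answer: $- \frac{77371}{10686} \approx -7.2404$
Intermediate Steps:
$m{\left(S \right)} = \frac{1}{18 + S}$ ($m{\left(S \right)} = \frac{1}{S + 18} = \frac{1}{18 + S}$)
$\frac{2960}{-411} - m{\left(X{\left(8 \right)} \right)} = \frac{2960}{-411} - \frac{1}{18 + 8} = 2960 \left(- \frac{1}{411}\right) - \frac{1}{26} = - \frac{2960}{411} - \frac{1}{26} = - \frac{77371}{10686}$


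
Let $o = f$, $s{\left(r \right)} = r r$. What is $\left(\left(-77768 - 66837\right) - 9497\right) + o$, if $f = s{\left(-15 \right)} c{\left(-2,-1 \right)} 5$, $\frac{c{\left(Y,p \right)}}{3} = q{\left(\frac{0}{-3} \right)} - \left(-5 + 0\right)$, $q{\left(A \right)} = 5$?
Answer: $-120352$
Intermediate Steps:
$s{\left(r \right)} = r^{2}$
$c{\left(Y,p \right)} = 30$ ($c{\left(Y,p \right)} = 3 \left(5 - \left(-5 + 0\right)\right) = 3 \left(5 - -5\right) = 3 \left(5 + 5\right) = 3 \cdot 10 = 30$)
$f = 33750$ ($f = \left(-15\right)^{2} \cdot 30 \cdot 5 = 225 \cdot 150 = 33750$)
$o = 33750$
$\left(\left(-77768 - 66837\right) - 9497\right) + o = \left(\left(-77768 - 66837\right) - 9497\right) + 33750 = \left(-144605 - 9497\right) + 33750 = -154102 + 33750 = -120352$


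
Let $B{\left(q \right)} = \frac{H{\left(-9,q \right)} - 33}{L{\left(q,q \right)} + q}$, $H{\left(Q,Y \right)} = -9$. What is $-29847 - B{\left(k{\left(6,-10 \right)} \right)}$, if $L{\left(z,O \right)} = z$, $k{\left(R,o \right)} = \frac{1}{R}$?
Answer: $-29721$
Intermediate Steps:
$B{\left(q \right)} = - \frac{21}{q}$ ($B{\left(q \right)} = \frac{-9 - 33}{q + q} = - \frac{42}{2 q} = - 42 \frac{1}{2 q} = - \frac{21}{q}$)
$-29847 - B{\left(k{\left(6,-10 \right)} \right)} = -29847 - - \frac{21}{\frac{1}{6}} = -29847 - - 21 \frac{1}{\frac{1}{6}} = -29847 - \left(-21\right) 6 = -29847 - -126 = -29847 + 126 = -29721$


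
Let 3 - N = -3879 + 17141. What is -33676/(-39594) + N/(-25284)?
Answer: 76468935/55616372 ≈ 1.3749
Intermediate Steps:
N = -13259 (N = 3 - (-3879 + 17141) = 3 - 1*13262 = 3 - 13262 = -13259)
-33676/(-39594) + N/(-25284) = -33676/(-39594) - 13259/(-25284) = -33676*(-1/39594) - 13259*(-1/25284) = 16838/19797 + 13259/25284 = 76468935/55616372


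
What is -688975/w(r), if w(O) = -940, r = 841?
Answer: 137795/188 ≈ 732.95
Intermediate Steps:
-688975/w(r) = -688975/(-940) = -688975*(-1/940) = 137795/188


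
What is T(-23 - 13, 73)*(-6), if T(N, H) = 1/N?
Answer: ⅙ ≈ 0.16667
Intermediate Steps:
T(-23 - 13, 73)*(-6) = -6/(-23 - 13) = -6/(-36) = -1/36*(-6) = ⅙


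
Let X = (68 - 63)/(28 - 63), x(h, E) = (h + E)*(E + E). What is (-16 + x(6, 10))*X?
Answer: -304/7 ≈ -43.429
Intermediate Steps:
x(h, E) = 2*E*(E + h) (x(h, E) = (E + h)*(2*E) = 2*E*(E + h))
X = -⅐ (X = 5/(-35) = 5*(-1/35) = -⅐ ≈ -0.14286)
(-16 + x(6, 10))*X = (-16 + 2*10*(10 + 6))*(-⅐) = (-16 + 2*10*16)*(-⅐) = (-16 + 320)*(-⅐) = 304*(-⅐) = -304/7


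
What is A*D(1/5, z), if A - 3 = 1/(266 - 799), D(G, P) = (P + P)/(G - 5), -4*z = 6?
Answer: 3995/2132 ≈ 1.8738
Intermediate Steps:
z = -3/2 (z = -¼*6 = -3/2 ≈ -1.5000)
D(G, P) = 2*P/(-5 + G) (D(G, P) = (2*P)/(-5 + G) = 2*P/(-5 + G))
A = 1598/533 (A = 3 + 1/(266 - 799) = 3 + 1/(-533) = 3 - 1/533 = 1598/533 ≈ 2.9981)
A*D(1/5, z) = 1598*(2*(-3/2)/(-5 + 1/5))/533 = 1598*(2*(-3/2)/(-5 + ⅕))/533 = 1598*(2*(-3/2)/(-24/5))/533 = 1598*(2*(-3/2)*(-5/24))/533 = (1598/533)*(5/8) = 3995/2132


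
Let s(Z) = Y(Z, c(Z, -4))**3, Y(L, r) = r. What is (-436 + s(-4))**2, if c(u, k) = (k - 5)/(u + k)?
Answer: 49507585009/262144 ≈ 1.8886e+5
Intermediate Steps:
c(u, k) = (-5 + k)/(k + u)
s(Z) = -729/(-4 + Z)**3 (s(Z) = ((-5 - 4)/(-4 + Z))**3 = (-9/(-4 + Z))**3 = -729/(-4 + Z)**3)
(-436 + s(-4))**2 = (-436 - 729/(-4 - 4)**3)**2 = (-436 - 729/(-8)**3)**2 = (-436 - 729*(-1/512))**2 = (-436 + 729/512)**2 = (-222503/512)**2 = 49507585009/262144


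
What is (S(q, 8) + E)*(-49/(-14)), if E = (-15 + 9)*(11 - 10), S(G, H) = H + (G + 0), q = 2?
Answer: 14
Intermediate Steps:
S(G, H) = G + H (S(G, H) = H + G = G + H)
E = -6 (E = -6*1 = -6)
(S(q, 8) + E)*(-49/(-14)) = ((2 + 8) - 6)*(-49/(-14)) = (10 - 6)*(-49*(-1/14)) = 4*(7/2) = 14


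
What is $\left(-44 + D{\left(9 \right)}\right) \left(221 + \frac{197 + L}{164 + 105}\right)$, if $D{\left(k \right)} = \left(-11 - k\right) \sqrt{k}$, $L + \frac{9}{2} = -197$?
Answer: $- \frac{6182228}{269} \approx -22982.0$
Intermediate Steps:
$L = - \frac{403}{2}$ ($L = - \frac{9}{2} - 197 = - \frac{403}{2} \approx -201.5$)
$D{\left(k \right)} = \sqrt{k} \left(-11 - k\right)$
$\left(-44 + D{\left(9 \right)}\right) \left(221 + \frac{197 + L}{164 + 105}\right) = \left(-44 + \sqrt{9} \left(-11 - 9\right)\right) \left(221 + \frac{197 - \frac{403}{2}}{164 + 105}\right) = \left(-44 + 3 \left(-11 - 9\right)\right) \left(221 - \frac{9}{2 \cdot 269}\right) = \left(-44 + 3 \left(-20\right)\right) \left(221 - \frac{9}{538}\right) = \left(-44 - 60\right) \left(221 - \frac{9}{538}\right) = \left(-104\right) \frac{118889}{538} = - \frac{6182228}{269}$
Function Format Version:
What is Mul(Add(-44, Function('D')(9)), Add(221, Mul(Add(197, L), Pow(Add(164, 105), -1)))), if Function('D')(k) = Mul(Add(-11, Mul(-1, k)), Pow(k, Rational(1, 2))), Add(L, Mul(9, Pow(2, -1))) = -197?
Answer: Rational(-6182228, 269) ≈ -22982.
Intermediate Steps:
L = Rational(-403, 2) (L = Add(Rational(-9, 2), -197) = Rational(-403, 2) ≈ -201.50)
Function('D')(k) = Mul(Pow(k, Rational(1, 2)), Add(-11, Mul(-1, k)))
Mul(Add(-44, Function('D')(9)), Add(221, Mul(Add(197, L), Pow(Add(164, 105), -1)))) = Mul(Add(-44, Mul(Pow(9, Rational(1, 2)), Add(-11, Mul(-1, 9)))), Add(221, Mul(Add(197, Rational(-403, 2)), Pow(Add(164, 105), -1)))) = Mul(Add(-44, Mul(3, Add(-11, -9))), Add(221, Mul(Rational(-9, 2), Pow(269, -1)))) = Mul(Add(-44, Mul(3, -20)), Add(221, Mul(Rational(-9, 2), Rational(1, 269)))) = Mul(Add(-44, -60), Add(221, Rational(-9, 538))) = Mul(-104, Rational(118889, 538)) = Rational(-6182228, 269)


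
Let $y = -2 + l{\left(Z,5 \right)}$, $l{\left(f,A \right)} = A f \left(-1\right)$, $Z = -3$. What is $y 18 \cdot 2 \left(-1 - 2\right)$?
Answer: $-1404$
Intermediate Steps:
$l{\left(f,A \right)} = - A f$
$y = 13$ ($y = -2 - 5 \left(-3\right) = -2 + 15 = 13$)
$y 18 \cdot 2 \left(-1 - 2\right) = 13 \cdot 18 \cdot 2 \left(-1 - 2\right) = 234 \cdot 2 \left(-1 - 2\right) = 234 \cdot 2 \left(-3\right) = 234 \left(-6\right) = -1404$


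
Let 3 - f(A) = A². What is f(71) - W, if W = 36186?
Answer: -41224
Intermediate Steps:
f(A) = 3 - A²
f(71) - W = (3 - 1*71²) - 1*36186 = (3 - 1*5041) - 36186 = (3 - 5041) - 36186 = -5038 - 36186 = -41224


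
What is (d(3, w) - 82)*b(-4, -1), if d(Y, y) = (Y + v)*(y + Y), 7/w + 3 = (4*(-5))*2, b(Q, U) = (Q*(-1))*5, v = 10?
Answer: -38800/43 ≈ -902.33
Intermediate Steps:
b(Q, U) = -5*Q (b(Q, U) = -Q*5 = -5*Q)
w = -7/43 (w = 7/(-3 + (4*(-5))*2) = 7/(-3 - 20*2) = 7/(-3 - 40) = 7/(-43) = 7*(-1/43) = -7/43 ≈ -0.16279)
d(Y, y) = (10 + Y)*(Y + y) (d(Y, y) = (Y + 10)*(y + Y) = (10 + Y)*(Y + y))
(d(3, w) - 82)*b(-4, -1) = ((3² + 10*3 + 10*(-7/43) + 3*(-7/43)) - 82)*(-5*(-4)) = ((9 + 30 - 70/43 - 21/43) - 82)*20 = (1586/43 - 82)*20 = -1940/43*20 = -38800/43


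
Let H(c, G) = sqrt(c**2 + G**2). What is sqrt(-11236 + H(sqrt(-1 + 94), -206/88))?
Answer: sqrt(-5438224 + 11*sqrt(190657))/22 ≈ 105.95*I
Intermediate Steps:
H(c, G) = sqrt(G**2 + c**2)
sqrt(-11236 + H(sqrt(-1 + 94), -206/88)) = sqrt(-11236 + sqrt((-206/88)**2 + (sqrt(-1 + 94))**2)) = sqrt(-11236 + sqrt((-206*1/88)**2 + (sqrt(93))**2)) = sqrt(-11236 + sqrt((-103/44)**2 + 93)) = sqrt(-11236 + sqrt(10609/1936 + 93)) = sqrt(-11236 + sqrt(190657/1936)) = sqrt(-11236 + sqrt(190657)/44)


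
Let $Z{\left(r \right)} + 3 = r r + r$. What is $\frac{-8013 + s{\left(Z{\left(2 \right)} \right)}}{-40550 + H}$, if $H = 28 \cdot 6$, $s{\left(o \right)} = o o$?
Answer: $\frac{4002}{20191} \approx 0.19821$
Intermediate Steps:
$Z{\left(r \right)} = -3 + r + r^{2}$ ($Z{\left(r \right)} = -3 + \left(r r + r\right) = -3 + \left(r^{2} + r\right) = -3 + \left(r + r^{2}\right) = -3 + r + r^{2}$)
$s{\left(o \right)} = o^{2}$
$H = 168$
$\frac{-8013 + s{\left(Z{\left(2 \right)} \right)}}{-40550 + H} = \frac{-8013 + \left(-3 + 2 + 2^{2}\right)^{2}}{-40550 + 168} = \frac{-8013 + \left(-3 + 2 + 4\right)^{2}}{-40382} = \left(-8013 + 3^{2}\right) \left(- \frac{1}{40382}\right) = \left(-8013 + 9\right) \left(- \frac{1}{40382}\right) = \left(-8004\right) \left(- \frac{1}{40382}\right) = \frac{4002}{20191}$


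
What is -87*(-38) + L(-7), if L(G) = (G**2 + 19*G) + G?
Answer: 3215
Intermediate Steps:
L(G) = G**2 + 20*G
-87*(-38) + L(-7) = -87*(-38) - 7*(20 - 7) = 3306 - 7*13 = 3306 - 91 = 3215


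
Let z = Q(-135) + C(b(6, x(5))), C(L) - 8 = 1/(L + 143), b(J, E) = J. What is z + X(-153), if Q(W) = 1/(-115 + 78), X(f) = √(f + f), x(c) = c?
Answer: 43992/5513 + 3*I*√34 ≈ 7.9797 + 17.493*I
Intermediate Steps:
C(L) = 8 + 1/(143 + L) (C(L) = 8 + 1/(L + 143) = 8 + 1/(143 + L))
X(f) = √2*√f (X(f) = √(2*f) = √2*√f)
Q(W) = -1/37 (Q(W) = 1/(-37) = -1/37)
z = 43992/5513 (z = -1/37 + (1145 + 8*6)/(143 + 6) = -1/37 + (1145 + 48)/149 = -1/37 + (1/149)*1193 = -1/37 + 1193/149 = 43992/5513 ≈ 7.9797)
z + X(-153) = 43992/5513 + √2*√(-153) = 43992/5513 + √2*(3*I*√17) = 43992/5513 + 3*I*√34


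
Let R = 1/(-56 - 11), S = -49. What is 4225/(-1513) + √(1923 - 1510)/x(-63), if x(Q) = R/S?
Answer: -4225/1513 + 3283*√413 ≈ 66716.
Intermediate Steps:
R = -1/67 (R = 1/(-67) = -1/67 ≈ -0.014925)
x(Q) = 1/3283 (x(Q) = -1/67/(-49) = -1/67*(-1/49) = 1/3283)
4225/(-1513) + √(1923 - 1510)/x(-63) = 4225/(-1513) + √(1923 - 1510)/(1/3283) = 4225*(-1/1513) + √413*3283 = -4225/1513 + 3283*√413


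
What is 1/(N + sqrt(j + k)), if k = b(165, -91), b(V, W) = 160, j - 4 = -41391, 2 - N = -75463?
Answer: 75465/5695007452 - I*sqrt(41227)/5695007452 ≈ 1.3251e-5 - 3.5653e-8*I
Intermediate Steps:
N = 75465 (N = 2 - 1*(-75463) = 2 + 75463 = 75465)
j = -41387 (j = 4 - 41391 = -41387)
k = 160
1/(N + sqrt(j + k)) = 1/(75465 + sqrt(-41387 + 160)) = 1/(75465 + sqrt(-41227)) = 1/(75465 + I*sqrt(41227))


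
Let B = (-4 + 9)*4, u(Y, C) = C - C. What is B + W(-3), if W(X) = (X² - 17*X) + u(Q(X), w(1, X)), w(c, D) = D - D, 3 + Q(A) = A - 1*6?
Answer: 80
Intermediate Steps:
Q(A) = -9 + A (Q(A) = -3 + (A - 1*6) = -3 + (A - 6) = -3 + (-6 + A) = -9 + A)
w(c, D) = 0
u(Y, C) = 0
W(X) = X² - 17*X (W(X) = (X² - 17*X) + 0 = X² - 17*X)
B = 20 (B = 5*4 = 20)
B + W(-3) = 20 - 3*(-17 - 3) = 20 - 3*(-20) = 20 + 60 = 80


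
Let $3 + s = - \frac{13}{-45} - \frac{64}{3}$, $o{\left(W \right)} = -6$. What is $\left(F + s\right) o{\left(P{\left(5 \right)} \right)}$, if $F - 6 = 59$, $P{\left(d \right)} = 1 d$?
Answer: $- \frac{3686}{15} \approx -245.73$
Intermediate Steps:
$P{\left(d \right)} = d$
$s = - \frac{1082}{45}$ ($s = -3 - \left(- \frac{13}{45} + \frac{64}{3}\right) = -3 - \frac{947}{45} = - \frac{1082}{45} \approx -24.044$)
$F = 65$ ($F = 6 + 59 = 65$)
$\left(F + s\right) o{\left(P{\left(5 \right)} \right)} = \left(65 - \frac{1082}{45}\right) \left(-6\right) = \frac{1843}{45} \left(-6\right) = - \frac{3686}{15}$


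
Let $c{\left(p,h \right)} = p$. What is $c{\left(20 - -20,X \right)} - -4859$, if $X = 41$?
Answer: $4899$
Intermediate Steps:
$c{\left(20 - -20,X \right)} - -4859 = \left(20 - -20\right) - -4859 = \left(20 + 20\right) + 4859 = 40 + 4859 = 4899$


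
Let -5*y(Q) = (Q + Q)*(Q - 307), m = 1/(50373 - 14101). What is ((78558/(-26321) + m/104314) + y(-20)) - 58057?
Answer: -6042731807954537807/99590173055968 ≈ -60676.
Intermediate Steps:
m = 1/36272 ≈ 2.7569e-5
y(Q) = -2*Q*(-307 + Q)/5 (y(Q) = -(Q + Q)*(Q - 307)/5 = -2*Q*(-307 + Q)/5)
((78558/(-26321) + m/104314) + y(-20)) - 58057 = ((78558/(-26321) + (1/36272)/104314) + (⅖)*(-20)*(307 - 1*(-20))) - 58057 = ((78558*(-1/26321) + (1/36272)*(1/104314)) + (⅖)*(-20)*(307 + 20)) - 58057 = ((-78558/26321 + 1/3783677408) + (⅖)*(-20)*327) - 58057 = (-297238129791343/99590173055968 - 2616) - 58057 = -260825130844203631/99590173055968 - 58057 = -6042731807954537807/99590173055968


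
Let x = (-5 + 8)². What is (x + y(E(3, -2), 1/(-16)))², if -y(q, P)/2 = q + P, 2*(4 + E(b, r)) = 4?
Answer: 11025/64 ≈ 172.27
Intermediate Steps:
E(b, r) = -2 (E(b, r) = -4 + (½)*4 = -4 + 2 = -2)
y(q, P) = -2*P - 2*q (y(q, P) = -2*(q + P) = -2*(P + q) = -2*P - 2*q)
x = 9 (x = 3² = 9)
(x + y(E(3, -2), 1/(-16)))² = (9 + (-2/(-16) - 2*(-2)))² = (9 + (-2*(-1/16) + 4))² = (9 + (⅛ + 4))² = (9 + 33/8)² = (105/8)² = 11025/64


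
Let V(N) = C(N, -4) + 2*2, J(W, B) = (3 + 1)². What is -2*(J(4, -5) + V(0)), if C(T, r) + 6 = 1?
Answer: -30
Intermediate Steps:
C(T, r) = -5 (C(T, r) = -6 + 1 = -5)
J(W, B) = 16 (J(W, B) = 4² = 16)
V(N) = -1 (V(N) = -5 + 2*2 = -5 + 4 = -1)
-2*(J(4, -5) + V(0)) = -2*(16 - 1) = -2*15 = -30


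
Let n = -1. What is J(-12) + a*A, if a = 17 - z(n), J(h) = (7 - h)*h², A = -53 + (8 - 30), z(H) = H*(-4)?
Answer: 1761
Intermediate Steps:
z(H) = -4*H
A = -75 (A = -53 - 22 = -75)
J(h) = h²*(7 - h)
a = 13 (a = 17 - (-4)*(-1) = 17 - 1*4 = 17 - 4 = 13)
J(-12) + a*A = (-12)²*(7 - 1*(-12)) + 13*(-75) = 144*(7 + 12) - 975 = 144*19 - 975 = 2736 - 975 = 1761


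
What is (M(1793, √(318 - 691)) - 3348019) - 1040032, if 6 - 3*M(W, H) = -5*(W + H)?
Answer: -13155182/3 + 5*I*√373/3 ≈ -4.3851e+6 + 32.189*I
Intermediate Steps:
M(W, H) = 2 + 5*H/3 + 5*W/3 (M(W, H) = 2 - (-5)*(W + H)/3 = 2 - (-5)*(H + W)/3 = 2 - (-5*H - 5*W)/3 = 2 + (5*H/3 + 5*W/3) = 2 + 5*H/3 + 5*W/3)
(M(1793, √(318 - 691)) - 3348019) - 1040032 = ((2 + 5*√(318 - 691)/3 + (5/3)*1793) - 3348019) - 1040032 = ((2 + 5*√(-373)/3 + 8965/3) - 3348019) - 1040032 = ((2 + 5*(I*√373)/3 + 8965/3) - 3348019) - 1040032 = ((2 + 5*I*√373/3 + 8965/3) - 3348019) - 1040032 = ((8971/3 + 5*I*√373/3) - 3348019) - 1040032 = (-10035086/3 + 5*I*√373/3) - 1040032 = -13155182/3 + 5*I*√373/3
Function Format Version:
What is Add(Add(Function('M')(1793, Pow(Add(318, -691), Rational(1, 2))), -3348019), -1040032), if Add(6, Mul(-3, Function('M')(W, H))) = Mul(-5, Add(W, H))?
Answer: Add(Rational(-13155182, 3), Mul(Rational(5, 3), I, Pow(373, Rational(1, 2)))) ≈ Add(-4.3851e+6, Mul(32.189, I))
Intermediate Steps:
Function('M')(W, H) = Add(2, Mul(Rational(5, 3), H), Mul(Rational(5, 3), W)) (Function('M')(W, H) = Add(2, Mul(Rational(-1, 3), Mul(-5, Add(W, H)))) = Add(2, Mul(Rational(-1, 3), Mul(-5, Add(H, W)))) = Add(2, Mul(Rational(-1, 3), Add(Mul(-5, H), Mul(-5, W)))) = Add(2, Add(Mul(Rational(5, 3), H), Mul(Rational(5, 3), W))) = Add(2, Mul(Rational(5, 3), H), Mul(Rational(5, 3), W)))
Add(Add(Function('M')(1793, Pow(Add(318, -691), Rational(1, 2))), -3348019), -1040032) = Add(Add(Add(2, Mul(Rational(5, 3), Pow(Add(318, -691), Rational(1, 2))), Mul(Rational(5, 3), 1793)), -3348019), -1040032) = Add(Add(Add(2, Mul(Rational(5, 3), Pow(-373, Rational(1, 2))), Rational(8965, 3)), -3348019), -1040032) = Add(Add(Add(2, Mul(Rational(5, 3), Mul(I, Pow(373, Rational(1, 2)))), Rational(8965, 3)), -3348019), -1040032) = Add(Add(Add(2, Mul(Rational(5, 3), I, Pow(373, Rational(1, 2))), Rational(8965, 3)), -3348019), -1040032) = Add(Add(Add(Rational(8971, 3), Mul(Rational(5, 3), I, Pow(373, Rational(1, 2)))), -3348019), -1040032) = Add(Add(Rational(-10035086, 3), Mul(Rational(5, 3), I, Pow(373, Rational(1, 2)))), -1040032) = Add(Rational(-13155182, 3), Mul(Rational(5, 3), I, Pow(373, Rational(1, 2))))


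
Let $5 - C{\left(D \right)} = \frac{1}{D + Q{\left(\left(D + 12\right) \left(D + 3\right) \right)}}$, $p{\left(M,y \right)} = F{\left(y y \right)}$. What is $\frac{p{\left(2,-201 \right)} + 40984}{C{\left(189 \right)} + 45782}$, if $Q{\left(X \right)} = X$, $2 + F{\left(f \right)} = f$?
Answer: $\frac{3156114123}{1775665646} \approx 1.7774$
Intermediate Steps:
$F{\left(f \right)} = -2 + f$
$p{\left(M,y \right)} = -2 + y^{2}$ ($p{\left(M,y \right)} = -2 + y y = -2 + y^{2}$)
$C{\left(D \right)} = 5 - \frac{1}{D + \left(3 + D\right) \left(12 + D\right)}$ ($C{\left(D \right)} = 5 - \frac{1}{D + \left(D + 12\right) \left(D + 3\right)} = 5 - \frac{1}{D + \left(12 + D\right) \left(3 + D\right)} = 5 - \frac{1}{D + \left(3 + D\right) \left(12 + D\right)}$)
$\frac{p{\left(2,-201 \right)} + 40984}{C{\left(189 \right)} + 45782} = \frac{\left(-2 + \left(-201\right)^{2}\right) + 40984}{\frac{179 + 5 \cdot 189^{2} + 80 \cdot 189}{36 + 189^{2} + 16 \cdot 189} + 45782} = \frac{\left(-2 + 40401\right) + 40984}{\frac{179 + 5 \cdot 35721 + 15120}{36 + 35721 + 3024} + 45782} = \frac{40399 + 40984}{\frac{179 + 178605 + 15120}{38781} + 45782} = \frac{81383}{\frac{1}{38781} \cdot 193904 + 45782} = \frac{81383}{\frac{193904}{38781} + 45782} = \frac{81383}{\frac{1775665646}{38781}} = 81383 \cdot \frac{38781}{1775665646} = \frac{3156114123}{1775665646}$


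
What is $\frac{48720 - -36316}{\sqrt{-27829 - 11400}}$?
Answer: $- \frac{85036 i \sqrt{39229}}{39229} \approx - 429.34 i$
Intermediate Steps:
$\frac{48720 - -36316}{\sqrt{-27829 - 11400}} = \frac{48720 + 36316}{\sqrt{-39229}} = \frac{85036}{i \sqrt{39229}} = 85036 \left(- \frac{i \sqrt{39229}}{39229}\right) = - \frac{85036 i \sqrt{39229}}{39229}$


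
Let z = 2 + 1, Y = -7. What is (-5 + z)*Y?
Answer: 14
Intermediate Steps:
z = 3
(-5 + z)*Y = (-5 + 3)*(-7) = -2*(-7) = 14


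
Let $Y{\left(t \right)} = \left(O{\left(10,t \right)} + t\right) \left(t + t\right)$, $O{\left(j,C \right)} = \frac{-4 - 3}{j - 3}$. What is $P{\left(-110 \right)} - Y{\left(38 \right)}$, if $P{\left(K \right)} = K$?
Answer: $-2922$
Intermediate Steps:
$O{\left(j,C \right)} = - \frac{7}{-3 + j}$
$Y{\left(t \right)} = 2 t \left(-1 + t\right)$ ($Y{\left(t \right)} = \left(- \frac{7}{-3 + 10} + t\right) \left(t + t\right) = \left(- \frac{7}{7} + t\right) 2 t = \left(\left(-7\right) \frac{1}{7} + t\right) 2 t = \left(-1 + t\right) 2 t = 2 t \left(-1 + t\right)$)
$P{\left(-110 \right)} - Y{\left(38 \right)} = -110 - 2 \cdot 38 \left(-1 + 38\right) = -110 - 2 \cdot 38 \cdot 37 = -110 - 2812 = -2922$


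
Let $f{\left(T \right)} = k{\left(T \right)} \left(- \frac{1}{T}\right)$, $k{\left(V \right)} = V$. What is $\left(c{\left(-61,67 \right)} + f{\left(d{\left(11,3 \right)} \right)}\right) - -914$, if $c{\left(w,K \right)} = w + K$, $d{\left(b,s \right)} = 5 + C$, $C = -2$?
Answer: $919$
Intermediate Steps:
$d{\left(b,s \right)} = 3$ ($d{\left(b,s \right)} = 5 - 2 = 3$)
$f{\left(T \right)} = -1$ ($f{\left(T \right)} = T \left(- \frac{1}{T}\right) = -1$)
$c{\left(w,K \right)} = K + w$
$\left(c{\left(-61,67 \right)} + f{\left(d{\left(11,3 \right)} \right)}\right) - -914 = \left(\left(67 - 61\right) - 1\right) - -914 = \left(6 - 1\right) + \left(-12682 + 13596\right) = 5 + 914 = 919$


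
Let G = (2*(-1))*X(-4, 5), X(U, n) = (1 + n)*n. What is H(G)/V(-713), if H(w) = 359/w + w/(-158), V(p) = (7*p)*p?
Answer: -26561/16867683420 ≈ -1.5747e-6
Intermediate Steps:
X(U, n) = n*(1 + n)
V(p) = 7*p²
G = -60 (G = (2*(-1))*(5*(1 + 5)) = -10*6 = -2*30 = -60)
H(w) = 359/w - w/158 (H(w) = 359/w + w*(-1/158) = 359/w - w/158)
H(G)/V(-713) = (359/(-60) - 1/158*(-60))/((7*(-713)²)) = (359*(-1/60) + 30/79)/((7*508369)) = (-359/60 + 30/79)/3558583 = -26561/4740*1/3558583 = -26561/16867683420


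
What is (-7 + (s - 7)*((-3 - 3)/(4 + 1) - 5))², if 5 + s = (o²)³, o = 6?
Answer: 2090913108001/25 ≈ 8.3637e+10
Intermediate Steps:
s = 46651 (s = -5 + (6²)³ = -5 + 36³ = -5 + 46656 = 46651)
(-7 + (s - 7)*((-3 - 3)/(4 + 1) - 5))² = (-7 + (46651 - 7)*((-3 - 3)/(4 + 1) - 5))² = (-7 + 46644*(-6/5 - 5))² = (-7 + 46644*(-31/5))² = (-7 - 1445964/5)² = (-1445999/5)² = 2090913108001/25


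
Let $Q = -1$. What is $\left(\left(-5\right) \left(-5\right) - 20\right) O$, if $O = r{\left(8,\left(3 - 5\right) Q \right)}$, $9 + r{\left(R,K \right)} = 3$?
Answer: $-30$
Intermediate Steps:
$r{\left(R,K \right)} = -6$ ($r{\left(R,K \right)} = -9 + 3 = -6$)
$O = -6$
$\left(\left(-5\right) \left(-5\right) - 20\right) O = \left(\left(-5\right) \left(-5\right) - 20\right) \left(-6\right) = \left(25 - 20\right) \left(-6\right) = 5 \left(-6\right) = -30$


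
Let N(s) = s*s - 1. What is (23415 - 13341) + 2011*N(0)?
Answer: 8063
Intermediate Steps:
N(s) = -1 + s² (N(s) = s² - 1 = -1 + s²)
(23415 - 13341) + 2011*N(0) = (23415 - 13341) + 2011*(-1 + 0²) = 10074 + 2011*(-1 + 0) = 10074 + 2011*(-1) = 10074 - 2011 = 8063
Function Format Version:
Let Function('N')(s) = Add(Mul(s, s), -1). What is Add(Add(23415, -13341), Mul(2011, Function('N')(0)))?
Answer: 8063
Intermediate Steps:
Function('N')(s) = Add(-1, Pow(s, 2)) (Function('N')(s) = Add(Pow(s, 2), -1) = Add(-1, Pow(s, 2)))
Add(Add(23415, -13341), Mul(2011, Function('N')(0))) = Add(Add(23415, -13341), Mul(2011, Add(-1, Pow(0, 2)))) = Add(10074, Mul(2011, Add(-1, 0))) = Add(10074, Mul(2011, -1)) = Add(10074, -2011) = 8063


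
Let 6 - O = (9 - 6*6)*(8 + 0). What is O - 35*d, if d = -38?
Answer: 1552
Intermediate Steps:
O = 222 (O = 6 - (9 - 6*6)*(8 + 0) = 6 - (9 - 36)*8 = 6 - (-27)*8 = 6 - 1*(-216) = 6 + 216 = 222)
O - 35*d = 222 - 35*(-38) = 222 + 1330 = 1552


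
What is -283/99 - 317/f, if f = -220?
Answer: -2807/1980 ≈ -1.4177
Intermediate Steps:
-283/99 - 317/f = -283/99 - 317/(-220) = -283*1/99 - 317*(-1/220) = -283/99 + 317/220 = -2807/1980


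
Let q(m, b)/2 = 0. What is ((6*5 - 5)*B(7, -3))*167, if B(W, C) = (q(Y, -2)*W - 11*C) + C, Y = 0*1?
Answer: 125250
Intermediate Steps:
Y = 0
q(m, b) = 0 (q(m, b) = 2*0 = 0)
B(W, C) = -10*C (B(W, C) = (0*W - 11*C) + C = (0 - 11*C) + C = -11*C + C = -10*C)
((6*5 - 5)*B(7, -3))*167 = ((6*5 - 5)*(-10*(-3)))*167 = ((30 - 5)*30)*167 = (25*30)*167 = 750*167 = 125250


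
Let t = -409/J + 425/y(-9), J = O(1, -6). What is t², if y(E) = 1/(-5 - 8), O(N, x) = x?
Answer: 1071973081/36 ≈ 2.9777e+7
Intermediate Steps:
y(E) = -1/13 (y(E) = 1/(-13) = -1/13)
J = -6
t = -32741/6 (t = -409/(-6) + 425/(-1/13) = -409*(-⅙) + 425*(-13) = 409/6 - 5525 = -32741/6 ≈ -5456.8)
t² = (-32741/6)² = 1071973081/36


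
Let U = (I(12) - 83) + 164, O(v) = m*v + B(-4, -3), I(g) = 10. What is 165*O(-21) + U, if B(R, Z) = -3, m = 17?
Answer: -59309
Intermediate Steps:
O(v) = -3 + 17*v (O(v) = 17*v - 3 = -3 + 17*v)
U = 91 (U = (10 - 83) + 164 = -73 + 164 = 91)
165*O(-21) + U = 165*(-3 + 17*(-21)) + 91 = 165*(-3 - 357) + 91 = 165*(-360) + 91 = -59400 + 91 = -59309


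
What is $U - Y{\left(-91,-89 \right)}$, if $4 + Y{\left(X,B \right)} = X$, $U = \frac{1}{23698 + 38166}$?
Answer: $\frac{5877081}{61864} \approx 95.0$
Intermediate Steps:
$U = \frac{1}{61864} \approx 1.6165 \cdot 10^{-5}$
$Y{\left(X,B \right)} = -4 + X$
$U - Y{\left(-91,-89 \right)} = \frac{1}{61864} - \left(-4 - 91\right) = \frac{1}{61864} - -95 = \frac{1}{61864} + 95 = \frac{5877081}{61864}$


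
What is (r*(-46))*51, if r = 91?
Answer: -213486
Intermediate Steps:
(r*(-46))*51 = (91*(-46))*51 = -4186*51 = -213486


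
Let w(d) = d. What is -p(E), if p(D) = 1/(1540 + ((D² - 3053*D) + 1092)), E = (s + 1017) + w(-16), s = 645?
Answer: 1/2313290 ≈ 4.3228e-7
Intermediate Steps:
E = 1646 (E = (645 + 1017) - 16 = 1662 - 16 = 1646)
p(D) = 1/(2632 + D² - 3053*D) (p(D) = 1/(1540 + (1092 + D² - 3053*D)) = 1/(2632 + D² - 3053*D))
-p(E) = -1/(2632 + 1646² - 3053*1646) = -1/(2632 + 2709316 - 5025238) = -1/(-2313290) = -1*(-1/2313290) = 1/2313290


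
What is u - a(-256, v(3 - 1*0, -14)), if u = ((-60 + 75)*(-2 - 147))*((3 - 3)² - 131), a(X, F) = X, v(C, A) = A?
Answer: 293041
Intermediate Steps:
u = 292785 (u = (15*(-149))*(0² - 131) = -2235*(0 - 131) = -2235*(-131) = 292785)
u - a(-256, v(3 - 1*0, -14)) = 292785 - 1*(-256) = 292785 + 256 = 293041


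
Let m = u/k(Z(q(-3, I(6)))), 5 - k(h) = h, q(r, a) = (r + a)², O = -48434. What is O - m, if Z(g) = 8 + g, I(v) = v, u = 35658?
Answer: -90925/2 ≈ -45463.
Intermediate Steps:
q(r, a) = (a + r)²
k(h) = 5 - h
m = -5943/2 (m = 35658/(5 - (8 + (6 - 3)²)) = 35658/(5 - (8 + 3²)) = 35658/(5 - (8 + 9)) = 35658/(5 - 1*17) = 35658/(5 - 17) = 35658/(-12) = 35658*(-1/12) = -5943/2 ≈ -2971.5)
O - m = -48434 - 1*(-5943/2) = -48434 + 5943/2 = -90925/2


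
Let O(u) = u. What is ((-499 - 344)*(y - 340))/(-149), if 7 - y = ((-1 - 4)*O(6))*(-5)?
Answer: -407169/149 ≈ -2732.7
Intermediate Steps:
y = -143 (y = 7 - (-1 - 4)*6*(-5) = 7 - (-5*6)*(-5) = 7 - (-30)*(-5) = 7 - 1*150 = 7 - 150 = -143)
((-499 - 344)*(y - 340))/(-149) = ((-499 - 344)*(-143 - 340))/(-149) = -843*(-483)*(-1/149) = 407169*(-1/149) = -407169/149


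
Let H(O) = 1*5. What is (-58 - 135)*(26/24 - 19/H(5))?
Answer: 31459/60 ≈ 524.32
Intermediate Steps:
H(O) = 5
(-58 - 135)*(26/24 - 19/H(5)) = (-58 - 135)*(26/24 - 19/5) = -193*(26*(1/24) - 19*1/5) = -193*(13/12 - 19/5) = -193*(-163/60) = 31459/60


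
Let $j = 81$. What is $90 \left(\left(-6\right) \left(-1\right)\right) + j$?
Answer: $621$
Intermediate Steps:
$90 \left(\left(-6\right) \left(-1\right)\right) + j = 90 \left(\left(-6\right) \left(-1\right)\right) + 81 = 90 \cdot 6 + 81 = 540 + 81 = 621$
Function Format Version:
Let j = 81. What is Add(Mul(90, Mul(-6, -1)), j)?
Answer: 621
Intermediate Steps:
Add(Mul(90, Mul(-6, -1)), j) = Add(Mul(90, Mul(-6, -1)), 81) = Add(Mul(90, 6), 81) = Add(540, 81) = 621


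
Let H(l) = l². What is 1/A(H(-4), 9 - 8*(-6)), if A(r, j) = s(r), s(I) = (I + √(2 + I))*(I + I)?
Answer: 1/476 - 3*√2/7616 ≈ 0.0015438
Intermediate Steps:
s(I) = 2*I*(I + √(2 + I)) (s(I) = (I + √(2 + I))*(2*I) = 2*I*(I + √(2 + I)))
A(r, j) = 2*r*(r + √(2 + r))
1/A(H(-4), 9 - 8*(-6)) = 1/(2*(-4)²*((-4)² + √(2 + (-4)²))) = 1/(2*16*(16 + √(2 + 16))) = 1/(2*16*(16 + √18)) = 1/(2*16*(16 + 3*√2)) = 1/(512 + 96*√2)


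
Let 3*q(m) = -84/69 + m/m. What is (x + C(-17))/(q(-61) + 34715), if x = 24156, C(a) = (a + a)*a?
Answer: 853323/1197665 ≈ 0.71249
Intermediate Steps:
C(a) = 2*a**2 (C(a) = (2*a)*a = 2*a**2)
q(m) = -5/69 (q(m) = (-84/69 + m/m)/3 = (-84*1/69 + 1)/3 = (-28/23 + 1)/3 = (1/3)*(-5/23) = -5/69)
(x + C(-17))/(q(-61) + 34715) = (24156 + 2*(-17)**2)/(-5/69 + 34715) = (24156 + 2*289)/(2395330/69) = (24156 + 578)*(69/2395330) = 24734*(69/2395330) = 853323/1197665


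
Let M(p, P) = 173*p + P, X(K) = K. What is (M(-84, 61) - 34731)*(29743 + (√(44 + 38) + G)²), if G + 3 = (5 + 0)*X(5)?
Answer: -1491263418 - 2164888*√82 ≈ -1.5109e+9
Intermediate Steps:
M(p, P) = P + 173*p
G = 22 (G = -3 + (5 + 0)*5 = -3 + 5*5 = -3 + 25 = 22)
(M(-84, 61) - 34731)*(29743 + (√(44 + 38) + G)²) = ((61 + 173*(-84)) - 34731)*(29743 + (√(44 + 38) + 22)²) = ((61 - 14532) - 34731)*(29743 + (√82 + 22)²) = (-14471 - 34731)*(29743 + (22 + √82)²) = -49202*(29743 + (22 + √82)²) = -1463415086 - 49202*(22 + √82)²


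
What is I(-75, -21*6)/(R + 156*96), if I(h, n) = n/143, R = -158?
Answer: -63/1059487 ≈ -5.9463e-5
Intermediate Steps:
I(h, n) = n/143 (I(h, n) = n*(1/143) = n/143)
I(-75, -21*6)/(R + 156*96) = ((-21*6)/143)/(-158 + 156*96) = ((1/143)*(-126))/(-158 + 14976) = -126/143/14818 = -126/143*1/14818 = -63/1059487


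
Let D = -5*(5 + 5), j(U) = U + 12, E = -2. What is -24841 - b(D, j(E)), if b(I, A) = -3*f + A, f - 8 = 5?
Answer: -24812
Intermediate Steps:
j(U) = 12 + U
f = 13 (f = 8 + 5 = 13)
D = -50 (D = -5*10 = -50)
b(I, A) = -39 + A (b(I, A) = -3*13 + A = -39 + A)
-24841 - b(D, j(E)) = -24841 - (-39 + (12 - 2)) = -24841 - (-39 + 10) = -24841 - 1*(-29) = -24841 + 29 = -24812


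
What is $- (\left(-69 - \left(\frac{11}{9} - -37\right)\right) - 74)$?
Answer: $\frac{1631}{9} \approx 181.22$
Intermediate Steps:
$- (\left(-69 - \left(\frac{11}{9} - -37\right)\right) - 74) = - (\left(-69 - \left(11 \cdot \frac{1}{9} + 37\right)\right) - 74) = - (\left(-69 - \left(\frac{11}{9} + 37\right)\right) - 74) = - (\left(-69 - \frac{344}{9}\right) - 74) = - (- \frac{965}{9} - 74) = \left(-1\right) \left(- \frac{1631}{9}\right) = \frac{1631}{9}$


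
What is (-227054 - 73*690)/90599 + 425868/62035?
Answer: 21373217092/5620308965 ≈ 3.8029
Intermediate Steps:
(-227054 - 73*690)/90599 + 425868/62035 = (-227054 - 50370)*(1/90599) + 425868*(1/62035) = -277424*1/90599 + 425868/62035 = -277424/90599 + 425868/62035 = 21373217092/5620308965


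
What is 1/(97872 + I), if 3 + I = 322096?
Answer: 1/419965 ≈ 2.3812e-6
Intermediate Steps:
I = 322093 (I = -3 + 322096 = 322093)
1/(97872 + I) = 1/(97872 + 322093) = 1/419965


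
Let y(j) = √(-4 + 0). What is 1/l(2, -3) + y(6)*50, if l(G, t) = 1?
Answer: 1 + 100*I ≈ 1.0 + 100.0*I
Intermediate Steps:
y(j) = 2*I (y(j) = √(-4) = 2*I)
1/l(2, -3) + y(6)*50 = 1/1 + (2*I)*50 = 1 + 100*I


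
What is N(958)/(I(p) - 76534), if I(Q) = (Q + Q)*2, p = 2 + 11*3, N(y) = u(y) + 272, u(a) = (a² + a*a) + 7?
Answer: -1835807/76394 ≈ -24.031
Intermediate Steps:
u(a) = 7 + 2*a² (u(a) = (a² + a²) + 7 = 2*a² + 7 = 7 + 2*a²)
N(y) = 279 + 2*y² (N(y) = (7 + 2*y²) + 272 = 279 + 2*y²)
p = 35 (p = 2 + 33 = 35)
I(Q) = 4*Q (I(Q) = (2*Q)*2 = 4*Q)
N(958)/(I(p) - 76534) = (279 + 2*958²)/(4*35 - 76534) = (279 + 2*917764)/(140 - 76534) = (279 + 1835528)/(-76394) = 1835807*(-1/76394) = -1835807/76394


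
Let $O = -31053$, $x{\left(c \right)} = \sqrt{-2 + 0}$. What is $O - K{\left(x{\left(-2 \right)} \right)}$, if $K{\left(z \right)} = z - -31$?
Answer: $-31084 - i \sqrt{2} \approx -31084.0 - 1.4142 i$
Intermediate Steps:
$x{\left(c \right)} = i \sqrt{2}$ ($x{\left(c \right)} = \sqrt{-2} = i \sqrt{2}$)
$K{\left(z \right)} = 31 + z$ ($K{\left(z \right)} = z + 31 = 31 + z$)
$O - K{\left(x{\left(-2 \right)} \right)} = -31053 - \left(31 + i \sqrt{2}\right) = -31084 - i \sqrt{2}$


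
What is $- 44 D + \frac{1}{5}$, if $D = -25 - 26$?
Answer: $\frac{11221}{5} \approx 2244.2$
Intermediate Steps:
$D = -51$ ($D = -25 - 26 = -51$)
$- 44 D + \frac{1}{5} = \left(-44\right) \left(-51\right) + \frac{1}{5} = 2244 + \frac{1}{5} = \frac{11221}{5}$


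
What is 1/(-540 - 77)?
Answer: -1/617 ≈ -0.0016207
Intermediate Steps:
1/(-540 - 77) = 1/(-617) = -1/617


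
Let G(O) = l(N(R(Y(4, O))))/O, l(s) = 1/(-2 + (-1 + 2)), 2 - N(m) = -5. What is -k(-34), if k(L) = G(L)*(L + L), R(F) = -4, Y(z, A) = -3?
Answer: 2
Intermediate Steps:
N(m) = 7 (N(m) = 2 - 1*(-5) = 2 + 5 = 7)
l(s) = -1 (l(s) = 1/(-2 + 1) = 1/(-1) = -1)
G(O) = -1/O
k(L) = -2 (k(L) = (-1/L)*(L + L) = (-1/L)*(2*L) = -2)
-k(-34) = -1*(-2) = 2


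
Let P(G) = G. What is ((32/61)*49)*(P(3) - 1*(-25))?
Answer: 43904/61 ≈ 719.74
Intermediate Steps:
((32/61)*49)*(P(3) - 1*(-25)) = ((32/61)*49)*(3 - 1*(-25)) = ((32*(1/61))*49)*(3 + 25) = ((32/61)*49)*28 = (1568/61)*28 = 43904/61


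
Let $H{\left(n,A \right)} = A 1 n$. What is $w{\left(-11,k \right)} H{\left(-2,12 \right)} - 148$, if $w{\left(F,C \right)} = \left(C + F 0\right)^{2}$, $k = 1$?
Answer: $-172$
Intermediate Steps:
$H{\left(n,A \right)} = A n$
$w{\left(F,C \right)} = C^{2}$ ($w{\left(F,C \right)} = \left(C + 0\right)^{2} = C^{2}$)
$w{\left(-11,k \right)} H{\left(-2,12 \right)} - 148 = 1^{2} \cdot 12 \left(-2\right) - 148 = 1 \left(-24\right) - 148 = -24 - 148 = -172$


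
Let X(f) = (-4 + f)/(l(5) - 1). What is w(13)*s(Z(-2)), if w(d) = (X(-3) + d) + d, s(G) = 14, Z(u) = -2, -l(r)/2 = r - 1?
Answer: 3374/9 ≈ 374.89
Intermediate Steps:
l(r) = 2 - 2*r (l(r) = -2*(r - 1) = -2*(-1 + r) = 2 - 2*r)
X(f) = 4/9 - f/9 (X(f) = (-4 + f)/((2 - 2*5) - 1) = (-4 + f)/((2 - 10) - 1) = (-4 + f)/(-8 - 1) = (-4 + f)/(-9) = (-4 + f)*(-⅑) = 4/9 - f/9)
w(d) = 7/9 + 2*d (w(d) = ((4/9 - ⅑*(-3)) + d) + d = ((4/9 + ⅓) + d) + d = (7/9 + d) + d = 7/9 + 2*d)
w(13)*s(Z(-2)) = (7/9 + 2*13)*14 = (7/9 + 26)*14 = (241/9)*14 = 3374/9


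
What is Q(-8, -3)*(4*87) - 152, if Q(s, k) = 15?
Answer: 5068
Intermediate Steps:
Q(-8, -3)*(4*87) - 152 = 15*(4*87) - 152 = 15*348 - 152 = 5220 - 152 = 5068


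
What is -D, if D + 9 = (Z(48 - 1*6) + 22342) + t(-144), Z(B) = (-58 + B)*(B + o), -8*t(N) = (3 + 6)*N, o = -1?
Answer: -21839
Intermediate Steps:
t(N) = -9*N/8 (t(N) = -(3 + 6)*N/8 = -9*N/8)
Z(B) = (-1 + B)*(-58 + B) (Z(B) = (-58 + B)*(B - 1) = (-58 + B)*(-1 + B) = (-1 + B)*(-58 + B))
D = 21839 (D = -9 + (((58 + (48 - 1*6)² - 59*(48 - 1*6)) + 22342) - 9/8*(-144)) = -9 + (((58 + (48 - 6)² - 59*(48 - 6)) + 22342) + 162) = -9 + (((58 + 42² - 59*42) + 22342) + 162) = -9 + (((58 + 1764 - 2478) + 22342) + 162) = -9 + ((-656 + 22342) + 162) = -9 + (21686 + 162) = -9 + 21848 = 21839)
-D = -1*21839 = -21839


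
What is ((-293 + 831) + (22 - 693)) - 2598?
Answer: -2731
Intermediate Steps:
((-293 + 831) + (22 - 693)) - 2598 = (538 - 671) - 2598 = -133 - 2598 = -2731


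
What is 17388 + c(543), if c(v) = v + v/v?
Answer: 17932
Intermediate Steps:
c(v) = 1 + v (c(v) = v + 1 = 1 + v)
17388 + c(543) = 17388 + (1 + 543) = 17388 + 544 = 17932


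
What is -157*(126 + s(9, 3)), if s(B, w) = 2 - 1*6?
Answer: -19154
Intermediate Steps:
s(B, w) = -4 (s(B, w) = 2 - 6 = -4)
-157*(126 + s(9, 3)) = -157*(126 - 4) = -157*122 = -19154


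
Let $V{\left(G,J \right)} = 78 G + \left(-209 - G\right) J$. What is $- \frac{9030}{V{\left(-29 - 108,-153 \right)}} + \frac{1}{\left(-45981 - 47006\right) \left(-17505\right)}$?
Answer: $- \frac{489948967924}{17905111785} \approx -27.364$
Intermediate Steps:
$V{\left(G,J \right)} = 78 G + J \left(-209 - G\right)$
$- \frac{9030}{V{\left(-29 - 108,-153 \right)}} + \frac{1}{\left(-45981 - 47006\right) \left(-17505\right)} = - \frac{9030}{\left(-209\right) \left(-153\right) + 78 \left(-29 - 108\right) - \left(-29 - 108\right) \left(-153\right)} + \frac{1}{\left(-45981 - 47006\right) \left(-17505\right)} = - \frac{9030}{31977 + 78 \left(-29 - 108\right) - \left(-29 - 108\right) \left(-153\right)} + \frac{1}{-92987} \left(- \frac{1}{17505}\right) = - \frac{9030}{31977 + 78 \left(-137\right) - \left(-137\right) \left(-153\right)} - - \frac{1}{1627737435} = - \frac{9030}{31977 - 10686 - 20961} + \frac{1}{1627737435} = - \frac{9030}{330} + \frac{1}{1627737435} = \left(-9030\right) \frac{1}{330} + \frac{1}{1627737435} = - \frac{301}{11} + \frac{1}{1627737435} = - \frac{489948967924}{17905111785}$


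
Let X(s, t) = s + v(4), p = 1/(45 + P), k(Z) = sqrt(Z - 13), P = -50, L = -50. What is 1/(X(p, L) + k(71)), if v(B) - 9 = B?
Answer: 160/1323 - 25*sqrt(58)/2646 ≈ 0.048982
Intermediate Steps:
k(Z) = sqrt(-13 + Z)
v(B) = 9 + B
p = -1/5 (p = 1/(45 - 50) = 1/(-5) = -1/5 ≈ -0.20000)
X(s, t) = 13 + s (X(s, t) = s + (9 + 4) = s + 13 = 13 + s)
1/(X(p, L) + k(71)) = 1/((13 - 1/5) + sqrt(-13 + 71)) = 1/(64/5 + sqrt(58))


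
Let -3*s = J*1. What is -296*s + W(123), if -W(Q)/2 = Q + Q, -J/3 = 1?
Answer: -788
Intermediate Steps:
J = -3 (J = -3*1 = -3)
W(Q) = -4*Q (W(Q) = -2*(Q + Q) = -4*Q)
s = 1 (s = -(-1) = -⅓*(-3) = 1)
-296*s + W(123) = -296*1 - 4*123 = -296 - 492 = -788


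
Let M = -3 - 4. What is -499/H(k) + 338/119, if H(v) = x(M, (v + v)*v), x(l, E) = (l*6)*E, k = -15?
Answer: 921083/321300 ≈ 2.8667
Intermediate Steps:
M = -7
x(l, E) = 6*E*l (x(l, E) = (6*l)*E = 6*E*l)
H(v) = -84*v² (H(v) = 6*((v + v)*v)*(-7) = 6*((2*v)*v)*(-7) = 6*(2*v²)*(-7) = -84*v²)
-499/H(k) + 338/119 = -499/((-84*(-15)²)) + 338/119 = -499/((-84*225)) + 338*(1/119) = -499/(-18900) + 338/119 = -499*(-1/18900) + 338/119 = 499/18900 + 338/119 = 921083/321300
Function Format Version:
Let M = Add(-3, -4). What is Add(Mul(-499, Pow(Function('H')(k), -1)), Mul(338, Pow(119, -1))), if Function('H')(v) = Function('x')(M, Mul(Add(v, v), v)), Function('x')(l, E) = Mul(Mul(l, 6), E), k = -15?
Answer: Rational(921083, 321300) ≈ 2.8667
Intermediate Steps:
M = -7
Function('x')(l, E) = Mul(6, E, l) (Function('x')(l, E) = Mul(Mul(6, l), E) = Mul(6, E, l))
Function('H')(v) = Mul(-84, Pow(v, 2)) (Function('H')(v) = Mul(6, Mul(Add(v, v), v), -7) = Mul(6, Mul(Mul(2, v), v), -7) = Mul(6, Mul(2, Pow(v, 2)), -7) = Mul(-84, Pow(v, 2)))
Add(Mul(-499, Pow(Function('H')(k), -1)), Mul(338, Pow(119, -1))) = Add(Mul(-499, Pow(Mul(-84, Pow(-15, 2)), -1)), Mul(338, Pow(119, -1))) = Add(Mul(-499, Pow(Mul(-84, 225), -1)), Mul(338, Rational(1, 119))) = Add(Mul(-499, Pow(-18900, -1)), Rational(338, 119)) = Add(Mul(-499, Rational(-1, 18900)), Rational(338, 119)) = Add(Rational(499, 18900), Rational(338, 119)) = Rational(921083, 321300)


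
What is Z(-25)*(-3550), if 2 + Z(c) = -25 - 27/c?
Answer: 92016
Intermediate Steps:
Z(c) = -27 - 27/c (Z(c) = -2 + (-25 - 27/c) = -27 - 27/c)
Z(-25)*(-3550) = (-27 - 27/(-25))*(-3550) = (-27 - 27*(-1/25))*(-3550) = (-27 + 27/25)*(-3550) = -648/25*(-3550) = 92016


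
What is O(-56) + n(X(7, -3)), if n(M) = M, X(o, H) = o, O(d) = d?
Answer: -49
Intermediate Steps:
O(-56) + n(X(7, -3)) = -56 + 7 = -49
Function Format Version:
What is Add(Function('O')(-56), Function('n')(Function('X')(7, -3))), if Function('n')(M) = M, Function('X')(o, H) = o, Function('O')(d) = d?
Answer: -49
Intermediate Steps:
Add(Function('O')(-56), Function('n')(Function('X')(7, -3))) = Add(-56, 7) = -49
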